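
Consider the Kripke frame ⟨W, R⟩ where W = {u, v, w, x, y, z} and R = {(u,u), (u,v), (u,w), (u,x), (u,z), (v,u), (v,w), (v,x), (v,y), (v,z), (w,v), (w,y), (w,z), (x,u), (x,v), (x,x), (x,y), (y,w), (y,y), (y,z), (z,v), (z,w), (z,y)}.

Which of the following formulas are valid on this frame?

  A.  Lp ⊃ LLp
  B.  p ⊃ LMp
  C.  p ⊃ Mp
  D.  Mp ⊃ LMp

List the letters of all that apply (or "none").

none

R is not reflexive: not v R v.
R is not symmetric: u R w but not w R u.
R is not transitive: u R v and v R y but not u R y.
R is not euclidean: u R w and u R u but not w R u.
(A) Lp ⊃ LLp (axiom 4) characterises the transitive frames. R is not transitive — not valid.
(B) p ⊃ LMp is axiom B; it is valid on a frame exactly when R is symmetric. R is not symmetric, so not valid.
(C) p ⊃ Mp is the dual of axiom T; it is valid on a frame exactly when R is reflexive. R is not reflexive, so not valid.
(D) Mp ⊃ LMp is axiom 5; it is valid on a frame exactly when R is euclidean. R is not euclidean, so not valid.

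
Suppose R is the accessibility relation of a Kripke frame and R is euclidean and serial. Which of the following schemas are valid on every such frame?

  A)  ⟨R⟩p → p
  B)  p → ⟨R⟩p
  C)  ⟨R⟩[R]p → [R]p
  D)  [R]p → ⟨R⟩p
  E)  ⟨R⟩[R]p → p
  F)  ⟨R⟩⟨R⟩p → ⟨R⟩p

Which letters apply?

(A) ⟨R⟩p → p is the converse of T; it holds exactly when R ⊆ identity. Such an R need not be a subset of the identity — not valid.
(B) p → ⟨R⟩p is the dual of axiom T, which corresponds to reflexivity. Such an R need not be reflexive — not valid.
(C) the dual of axiom 5: valid iff R is euclidean. Every such R is euclidean — valid.
(D) [R]p → ⟨R⟩p is axiom D, which corresponds to seriality. Every such R is serial — valid.
(E) ⟨R⟩[R]p → p is the dual of axiom B, which corresponds to symmetry. Such an R need not be symmetric — not valid.
(F) ⟨R⟩⟨R⟩p → ⟨R⟩p is the dual of axiom 4; it is valid on a frame exactly when R is transitive. Such an R need not be transitive, so not valid.

C, D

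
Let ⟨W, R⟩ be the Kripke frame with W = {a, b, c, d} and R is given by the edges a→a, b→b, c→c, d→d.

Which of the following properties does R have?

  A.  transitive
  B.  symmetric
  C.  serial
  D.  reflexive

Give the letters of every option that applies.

A, B, C, D

(A) transitive: R is closed under composition.
(B) symmetric: every R-edge is matched by its reverse.
(C) serial: every world has an R-successor.
(D) reflexive: each world relates to itself.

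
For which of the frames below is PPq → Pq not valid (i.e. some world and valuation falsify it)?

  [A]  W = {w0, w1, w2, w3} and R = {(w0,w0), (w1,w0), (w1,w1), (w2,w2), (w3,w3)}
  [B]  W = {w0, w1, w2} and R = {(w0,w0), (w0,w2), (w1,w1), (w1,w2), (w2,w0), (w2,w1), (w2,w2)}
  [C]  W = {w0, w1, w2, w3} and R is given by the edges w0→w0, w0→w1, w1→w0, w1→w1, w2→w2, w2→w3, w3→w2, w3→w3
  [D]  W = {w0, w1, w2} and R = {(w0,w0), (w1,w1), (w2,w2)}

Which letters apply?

B

The schema PPq → Pq is the dual of axiom 4; it is valid on a frame iff R is transitive.
(A) R is transitive (R is closed under composition), so the schema is valid here.
(B) R is not transitive (w0 R w2 and w2 R w1 but not w0 R w1), so the schema fails here.
(C) R is transitive (R is closed under composition), so the schema is valid here.
(D) R is transitive (R is closed under composition), so the schema is valid here.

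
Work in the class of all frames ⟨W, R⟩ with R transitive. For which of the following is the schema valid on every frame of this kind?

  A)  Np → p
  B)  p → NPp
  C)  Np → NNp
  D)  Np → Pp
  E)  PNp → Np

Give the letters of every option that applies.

C

(A) axiom T: valid iff R is reflexive. Such an R need not be reflexive — not valid.
(B) p → NPp (axiom B) characterises the symmetric frames. Such an R need not be symmetric — not valid.
(C) Np → NNp is axiom 4, which corresponds to transitivity. Every such R is transitive — valid.
(D) Np → Pp is axiom D, which corresponds to seriality. Such an R need not be serial — not valid.
(E) PNp → Np is the dual of axiom 5; it is valid on a frame exactly when R is euclidean. Such an R need not be euclidean, so not valid.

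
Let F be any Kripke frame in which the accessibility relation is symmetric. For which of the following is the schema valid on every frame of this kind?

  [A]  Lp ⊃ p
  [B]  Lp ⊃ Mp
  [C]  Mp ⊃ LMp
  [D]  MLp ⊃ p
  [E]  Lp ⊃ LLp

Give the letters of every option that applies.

(A) Lp ⊃ p is axiom T; it is valid on a frame exactly when R is reflexive. Such an R need not be reflexive, so not valid.
(B) Lp ⊃ Mp is axiom D, which corresponds to seriality. Such an R need not be serial — not valid.
(C) Mp ⊃ LMp is axiom 5, which corresponds to the euclidean property. Such an R need not be euclidean — not valid.
(D) MLp ⊃ p is the dual of axiom B; it is valid on a frame exactly when R is symmetric. Every such R is symmetric, so valid.
(E) Lp ⊃ LLp is axiom 4, which corresponds to transitivity. Such an R need not be transitive — not valid.

D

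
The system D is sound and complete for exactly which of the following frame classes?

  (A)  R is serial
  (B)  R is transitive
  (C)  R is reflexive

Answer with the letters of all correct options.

A

(A) D is sound and complete for exactly this class.
(B) this class determines K4, not D.
(C) this class determines T (= KT), not D.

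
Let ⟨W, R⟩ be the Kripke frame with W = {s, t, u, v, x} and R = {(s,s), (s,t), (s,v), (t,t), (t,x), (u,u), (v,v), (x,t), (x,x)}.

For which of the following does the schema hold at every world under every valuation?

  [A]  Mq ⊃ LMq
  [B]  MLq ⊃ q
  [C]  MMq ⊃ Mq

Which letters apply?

none

R is not symmetric: s R t but not t R s.
R is not transitive: s R t and t R x but not s R x.
R is not euclidean: s R t and s R s but not t R s.
(A) Mq ⊃ LMq (axiom 5) characterises the euclidean frames. R is not euclidean — not valid.
(B) MLq ⊃ q is the dual of axiom B, which corresponds to symmetry. R is not symmetric — not valid.
(C) the dual of axiom 4: valid iff R is transitive. R is not transitive — not valid.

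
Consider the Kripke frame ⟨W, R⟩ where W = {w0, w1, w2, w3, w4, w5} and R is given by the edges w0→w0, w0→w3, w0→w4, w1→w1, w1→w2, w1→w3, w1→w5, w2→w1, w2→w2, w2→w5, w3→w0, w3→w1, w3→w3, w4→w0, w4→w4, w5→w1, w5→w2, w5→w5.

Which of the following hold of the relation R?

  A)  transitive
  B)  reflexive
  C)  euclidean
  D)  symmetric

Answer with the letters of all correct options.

(A) not transitive: w0 R w3 and w3 R w1 but not w0 R w1.
(B) reflexive: each world relates to itself.
(C) not euclidean: w0 R w3 and w0 R w4 but not w3 R w4.
(D) symmetric: every R-edge is matched by its reverse.

B, D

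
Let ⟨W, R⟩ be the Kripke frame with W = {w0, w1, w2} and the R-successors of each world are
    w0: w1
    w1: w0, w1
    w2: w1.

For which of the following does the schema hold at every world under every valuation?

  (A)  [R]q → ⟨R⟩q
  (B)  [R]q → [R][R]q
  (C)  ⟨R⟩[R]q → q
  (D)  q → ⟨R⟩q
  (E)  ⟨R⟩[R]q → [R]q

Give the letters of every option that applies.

R is not reflexive: not w0 R w0.
R is not symmetric: w2 R w1 but not w1 R w2.
R is not transitive: w0 R w1 and w1 R w0 but not w0 R w0.
R is not euclidean: w1 R w0 and w1 R w0 but not w0 R w0.
R is serial: every world has an R-successor.
(A) [R]q → ⟨R⟩q (axiom D) characterises the serial frames. R is serial — valid.
(B) axiom 4: valid iff R is transitive. R is not transitive — not valid.
(C) the dual of axiom B: valid iff R is symmetric. R is not symmetric — not valid.
(D) the dual of axiom T: valid iff R is reflexive. R is not reflexive — not valid.
(E) ⟨R⟩[R]q → [R]q is the dual of axiom 5, which corresponds to the euclidean property. R is not euclidean — not valid.

A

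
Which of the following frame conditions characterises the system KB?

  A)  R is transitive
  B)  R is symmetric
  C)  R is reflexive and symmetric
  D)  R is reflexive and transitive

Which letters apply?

(A) this class determines K4, not KB.
(B) KB is sound and complete for exactly this class.
(C) this class determines B (= KTB), not KB.
(D) this class determines S4, not KB.

B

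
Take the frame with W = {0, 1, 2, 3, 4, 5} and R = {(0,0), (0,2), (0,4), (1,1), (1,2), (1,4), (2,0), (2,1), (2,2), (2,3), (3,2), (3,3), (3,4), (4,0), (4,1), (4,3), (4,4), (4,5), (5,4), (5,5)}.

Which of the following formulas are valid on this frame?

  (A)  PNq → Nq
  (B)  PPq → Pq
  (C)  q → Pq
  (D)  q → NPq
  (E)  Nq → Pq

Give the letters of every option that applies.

R is reflexive: each world relates to itself.
R is symmetric: every R-edge is matched by its reverse.
R is not transitive: 0 R 2 and 2 R 1 but not 0 R 1.
R is not euclidean: 0 R 2 and 0 R 4 but not 2 R 4.
R is serial: every world has an R-successor.
(A) the dual of axiom 5: valid iff R is euclidean. R is not euclidean — not valid.
(B) PPq → Pq is the dual of axiom 4, which corresponds to transitivity. R is not transitive — not valid.
(C) q → Pq is the dual of axiom T; it is valid on a frame exactly when R is reflexive. R is reflexive, so valid.
(D) axiom B: valid iff R is symmetric. R is symmetric — valid.
(E) axiom D: valid iff R is serial. R is serial — valid.

C, D, E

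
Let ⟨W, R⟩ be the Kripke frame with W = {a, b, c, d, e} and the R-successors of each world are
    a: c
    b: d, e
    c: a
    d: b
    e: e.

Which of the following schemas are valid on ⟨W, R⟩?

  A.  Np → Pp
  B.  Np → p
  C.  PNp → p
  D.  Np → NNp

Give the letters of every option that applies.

A

R is not reflexive: not a R a.
R is not symmetric: b R e but not e R b.
R is not transitive: a R c and c R a but not a R a.
R is serial: every world has an R-successor.
(A) Np → Pp (axiom D) characterises the serial frames. R is serial — valid.
(B) Np → p is axiom T, which corresponds to reflexivity. R is not reflexive — not valid.
(C) PNp → p is the dual of axiom B; it is valid on a frame exactly when R is symmetric. R is not symmetric, so not valid.
(D) Np → NNp is axiom 4; it is valid on a frame exactly when R is transitive. R is not transitive, so not valid.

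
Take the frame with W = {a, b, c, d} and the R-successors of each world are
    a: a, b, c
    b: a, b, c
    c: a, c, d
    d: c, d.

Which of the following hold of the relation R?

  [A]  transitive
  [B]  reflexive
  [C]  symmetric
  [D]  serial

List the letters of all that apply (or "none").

(A) not transitive: a R c and c R d but not a R d.
(B) reflexive: each world relates to itself.
(C) not symmetric: b R c but not c R b.
(D) serial: every world has an R-successor.

B, D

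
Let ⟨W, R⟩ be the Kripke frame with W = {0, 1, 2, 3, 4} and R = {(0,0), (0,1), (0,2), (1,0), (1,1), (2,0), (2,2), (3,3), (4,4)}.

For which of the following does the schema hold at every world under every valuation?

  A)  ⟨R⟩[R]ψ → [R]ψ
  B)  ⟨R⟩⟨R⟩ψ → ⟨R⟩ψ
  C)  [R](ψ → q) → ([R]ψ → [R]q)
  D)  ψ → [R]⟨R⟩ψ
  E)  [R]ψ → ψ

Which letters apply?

C, D, E

R is reflexive: each world relates to itself.
R is symmetric: every R-edge is matched by its reverse.
R is not transitive: 1 R 0 and 0 R 2 but not 1 R 2.
R is not euclidean: 0 R 1 and 0 R 2 but not 1 R 2.
(A) ⟨R⟩[R]ψ → [R]ψ (the dual of axiom 5) characterises the euclidean frames. R is not euclidean — not valid.
(B) ⟨R⟩⟨R⟩ψ → ⟨R⟩ψ is the dual of axiom 4, which corresponds to transitivity. R is not transitive — not valid.
(C) [R](ψ → q) → ([R]ψ → [R]q) is axiom K, valid on every Kripke frame — valid.
(D) ψ → [R]⟨R⟩ψ is axiom B, which corresponds to symmetry. R is symmetric — valid.
(E) [R]ψ → ψ is axiom T, which corresponds to reflexivity. R is reflexive — valid.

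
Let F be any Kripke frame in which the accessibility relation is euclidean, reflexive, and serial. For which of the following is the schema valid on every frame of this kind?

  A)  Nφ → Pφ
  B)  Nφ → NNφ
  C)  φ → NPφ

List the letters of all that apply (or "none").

A, B, C

A relation that is euclidean, reflexive, and serial is also symmetric and transitive.
(A) Nφ → Pφ is axiom D; it is valid on a frame exactly when R is serial. Every such R is serial, so valid.
(B) axiom 4: valid iff R is transitive. Every such R is transitive — valid.
(C) axiom B: valid iff R is symmetric. Every such R is symmetric — valid.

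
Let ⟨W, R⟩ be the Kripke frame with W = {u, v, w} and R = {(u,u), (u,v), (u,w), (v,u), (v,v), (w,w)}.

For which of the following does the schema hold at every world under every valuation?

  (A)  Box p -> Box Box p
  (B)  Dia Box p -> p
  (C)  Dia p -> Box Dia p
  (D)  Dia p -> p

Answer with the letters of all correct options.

none

R is not symmetric: u R w but not w R u.
R is not transitive: v R u and u R w but not v R w.
R is not euclidean: u R v and u R w but not v R w.
R is not a subset of the identity: u R v with u ≠ v.
(A) Box p -> Box Box p is axiom 4, which corresponds to transitivity. R is not transitive — not valid.
(B) Dia Box p -> p is the dual of axiom B; it is valid on a frame exactly when R is symmetric. R is not symmetric, so not valid.
(C) Dia p -> Box Dia p is axiom 5, which corresponds to the euclidean property. R is not euclidean — not valid.
(D) Dia p -> p is the converse of T; it holds exactly when R ⊆ identity. Here R ⊄ identity — not valid.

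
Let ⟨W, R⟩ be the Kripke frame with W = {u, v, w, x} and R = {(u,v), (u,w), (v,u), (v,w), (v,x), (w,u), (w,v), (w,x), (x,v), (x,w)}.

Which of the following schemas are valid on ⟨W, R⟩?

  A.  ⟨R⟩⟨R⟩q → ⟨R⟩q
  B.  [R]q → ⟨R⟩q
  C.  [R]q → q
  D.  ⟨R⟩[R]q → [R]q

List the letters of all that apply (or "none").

R is not reflexive: not u R u.
R is not transitive: u R v and v R u but not u R u.
R is not euclidean: v R u and v R x but not u R x.
R is serial: every world has an R-successor.
(A) ⟨R⟩⟨R⟩q → ⟨R⟩q is the dual of axiom 4, which corresponds to transitivity. R is not transitive — not valid.
(B) [R]q → ⟨R⟩q is axiom D, which corresponds to seriality. R is serial — valid.
(C) [R]q → q is axiom T; it is valid on a frame exactly when R is reflexive. R is not reflexive, so not valid.
(D) the dual of axiom 5: valid iff R is euclidean. R is not euclidean — not valid.

B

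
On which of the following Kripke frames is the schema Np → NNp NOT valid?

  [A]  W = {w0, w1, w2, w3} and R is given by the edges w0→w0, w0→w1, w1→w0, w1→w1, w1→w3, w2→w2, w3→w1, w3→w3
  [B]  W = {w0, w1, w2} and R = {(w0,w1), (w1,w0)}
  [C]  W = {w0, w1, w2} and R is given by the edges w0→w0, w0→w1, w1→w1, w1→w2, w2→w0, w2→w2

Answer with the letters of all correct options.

The schema Np → NNp is axiom 4; it is valid on a frame iff R is transitive.
(A) R is not transitive (w0 R w1 and w1 R w3 but not w0 R w3), so the schema fails here.
(B) R is not transitive (w0 R w1 and w1 R w0 but not w0 R w0), so the schema fails here.
(C) R is not transitive (w0 R w1 and w1 R w2 but not w0 R w2), so the schema fails here.

A, B, C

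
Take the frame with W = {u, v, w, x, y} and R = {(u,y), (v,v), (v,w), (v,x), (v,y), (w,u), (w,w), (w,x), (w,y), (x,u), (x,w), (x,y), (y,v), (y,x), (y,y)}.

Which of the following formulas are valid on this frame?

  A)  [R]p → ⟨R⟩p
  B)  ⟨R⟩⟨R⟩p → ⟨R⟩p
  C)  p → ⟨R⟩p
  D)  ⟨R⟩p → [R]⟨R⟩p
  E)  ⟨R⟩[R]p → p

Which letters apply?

R is not reflexive: not u R u.
R is not symmetric: u R y but not y R u.
R is not transitive: u R y and y R v but not u R v.
R is not euclidean: v R w and v R v but not w R v.
R is serial: every world has an R-successor.
(A) [R]p → ⟨R⟩p is axiom D, which corresponds to seriality. R is serial — valid.
(B) ⟨R⟩⟨R⟩p → ⟨R⟩p (the dual of axiom 4) characterises the transitive frames. R is not transitive — not valid.
(C) p → ⟨R⟩p is the dual of axiom T, which corresponds to reflexivity. R is not reflexive — not valid.
(D) ⟨R⟩p → [R]⟨R⟩p (axiom 5) characterises the euclidean frames. R is not euclidean — not valid.
(E) ⟨R⟩[R]p → p (the dual of axiom B) characterises the symmetric frames. R is not symmetric — not valid.

A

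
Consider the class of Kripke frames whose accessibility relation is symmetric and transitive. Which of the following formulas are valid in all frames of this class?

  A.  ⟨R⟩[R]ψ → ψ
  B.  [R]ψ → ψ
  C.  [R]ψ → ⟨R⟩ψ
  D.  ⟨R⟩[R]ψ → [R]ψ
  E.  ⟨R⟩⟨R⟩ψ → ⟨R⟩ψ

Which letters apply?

A, D, E

A symmetric transitive relation is euclidean (uRv and uRw give vRu by symmetry, then vRw by transitivity).
(A) ⟨R⟩[R]ψ → ψ is the dual of axiom B; it is valid on a frame exactly when R is symmetric. Every such R is symmetric, so valid.
(B) [R]ψ → ψ is axiom T, which corresponds to reflexivity. Such an R need not be reflexive — not valid.
(C) axiom D: valid iff R is serial. Such an R need not be serial — not valid.
(D) ⟨R⟩[R]ψ → [R]ψ is the dual of axiom 5; it is valid on a frame exactly when R is euclidean. Every such R is euclidean, so valid.
(E) the dual of axiom 4: valid iff R is transitive. Every such R is transitive — valid.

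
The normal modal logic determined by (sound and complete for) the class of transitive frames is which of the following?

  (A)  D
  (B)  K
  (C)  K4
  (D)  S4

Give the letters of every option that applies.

C

(A) D is determined by the class of serial frames.
(B) K is determined by the class of arbitrary frames.
(C) K4 is determined by exactly this class.
(D) S4 is determined by the class of reflexive and transitive frames.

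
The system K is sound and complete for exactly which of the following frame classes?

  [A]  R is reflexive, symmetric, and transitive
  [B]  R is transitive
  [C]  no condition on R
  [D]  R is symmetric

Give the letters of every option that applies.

C

(A) this class determines S5, not K.
(B) this class determines K4, not K.
(C) K is sound and complete for exactly this class.
(D) this class determines KB, not K.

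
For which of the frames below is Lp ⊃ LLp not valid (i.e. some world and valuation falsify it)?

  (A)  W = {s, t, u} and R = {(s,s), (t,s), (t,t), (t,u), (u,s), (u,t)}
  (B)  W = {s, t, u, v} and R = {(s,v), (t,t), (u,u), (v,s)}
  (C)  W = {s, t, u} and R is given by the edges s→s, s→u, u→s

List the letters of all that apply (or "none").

A, B, C

The schema Lp ⊃ LLp is axiom 4; it is valid on a frame iff R is transitive.
(A) R is not transitive (u R t and t R u but not u R u), so the schema fails here.
(B) R is not transitive (s R v and v R s but not s R s), so the schema fails here.
(C) R is not transitive (u R s and s R u but not u R u), so the schema fails here.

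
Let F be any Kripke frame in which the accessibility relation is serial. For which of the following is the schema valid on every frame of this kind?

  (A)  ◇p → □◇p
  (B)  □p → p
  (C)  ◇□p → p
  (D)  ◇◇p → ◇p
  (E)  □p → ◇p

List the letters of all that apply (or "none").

E

(A) ◇p → □◇p is axiom 5; it is valid on a frame exactly when R is euclidean. Such an R need not be euclidean, so not valid.
(B) axiom T: valid iff R is reflexive. Such an R need not be reflexive — not valid.
(C) ◇□p → p is the dual of axiom B; it is valid on a frame exactly when R is symmetric. Such an R need not be symmetric, so not valid.
(D) ◇◇p → ◇p (the dual of axiom 4) characterises the transitive frames. Such an R need not be transitive — not valid.
(E) □p → ◇p (axiom D) characterises the serial frames. Every such R is serial — valid.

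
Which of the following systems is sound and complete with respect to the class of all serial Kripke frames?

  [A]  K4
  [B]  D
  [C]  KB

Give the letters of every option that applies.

B

(A) K4 is determined by the class of transitive frames.
(B) D is determined by exactly this class.
(C) KB is determined by the class of symmetric frames.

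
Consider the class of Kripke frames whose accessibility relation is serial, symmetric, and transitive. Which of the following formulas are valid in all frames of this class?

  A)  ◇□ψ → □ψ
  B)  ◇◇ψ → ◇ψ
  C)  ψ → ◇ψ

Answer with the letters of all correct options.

A serial symmetric transitive relation is reflexive (take any v with uRv; symmetry gives vRu and transitivity gives uRu), hence an equivalence relation.
(A) ◇□ψ → □ψ is the dual of axiom 5, which corresponds to the euclidean property. Every such R is euclidean — valid.
(B) the dual of axiom 4: valid iff R is transitive. Every such R is transitive — valid.
(C) ψ → ◇ψ is the dual of axiom T; it is valid on a frame exactly when R is reflexive. Every such R is reflexive, so valid.

A, B, C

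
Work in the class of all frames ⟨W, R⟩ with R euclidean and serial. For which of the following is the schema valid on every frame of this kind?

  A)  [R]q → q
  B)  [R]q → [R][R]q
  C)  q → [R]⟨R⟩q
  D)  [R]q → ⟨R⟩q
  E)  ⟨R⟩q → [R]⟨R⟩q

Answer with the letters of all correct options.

D, E

(A) axiom T: valid iff R is reflexive. Such an R need not be reflexive — not valid.
(B) [R]q → [R][R]q is axiom 4; it is valid on a frame exactly when R is transitive. Such an R need not be transitive, so not valid.
(C) q → [R]⟨R⟩q is axiom B, which corresponds to symmetry. Such an R need not be symmetric — not valid.
(D) [R]q → ⟨R⟩q (axiom D) characterises the serial frames. Every such R is serial — valid.
(E) axiom 5: valid iff R is euclidean. Every such R is euclidean — valid.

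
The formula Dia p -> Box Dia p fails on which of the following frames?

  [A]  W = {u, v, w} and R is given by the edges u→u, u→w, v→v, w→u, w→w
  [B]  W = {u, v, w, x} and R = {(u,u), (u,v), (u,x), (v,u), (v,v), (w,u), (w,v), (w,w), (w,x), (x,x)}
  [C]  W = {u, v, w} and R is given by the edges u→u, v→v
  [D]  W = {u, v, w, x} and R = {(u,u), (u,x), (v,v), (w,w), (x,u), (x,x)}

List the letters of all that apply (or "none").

B

The schema Dia p -> Box Dia p is axiom 5; it is valid on a frame iff R is euclidean.
(A) R is euclidean (any two R-successors of the same world are R-related), so the schema is valid here.
(B) R is not euclidean (u R v and u R x but not v R x), so the schema fails here.
(C) R is euclidean (any two R-successors of the same world are R-related), so the schema is valid here.
(D) R is euclidean (any two R-successors of the same world are R-related), so the schema is valid here.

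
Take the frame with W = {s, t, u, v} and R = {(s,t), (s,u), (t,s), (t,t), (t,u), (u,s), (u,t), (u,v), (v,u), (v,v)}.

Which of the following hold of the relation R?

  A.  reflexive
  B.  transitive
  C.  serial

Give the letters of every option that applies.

C

(A) not reflexive: not s R s.
(B) not transitive: s R t and t R s but not s R s.
(C) serial: every world has an R-successor.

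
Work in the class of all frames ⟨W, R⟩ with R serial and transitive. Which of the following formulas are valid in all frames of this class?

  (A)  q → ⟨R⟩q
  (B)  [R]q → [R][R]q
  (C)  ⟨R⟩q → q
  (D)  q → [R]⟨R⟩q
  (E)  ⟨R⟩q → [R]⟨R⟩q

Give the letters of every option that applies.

(A) the dual of axiom T: valid iff R is reflexive. Such an R need not be reflexive — not valid.
(B) [R]q → [R][R]q (axiom 4) characterises the transitive frames. Every such R is transitive — valid.
(C) ⟨R⟩q → q (the converse of T) corresponds to R being a subset of the identity. Such an R need not be a subset of the identity, so not valid.
(D) q → [R]⟨R⟩q is axiom B; it is valid on a frame exactly when R is symmetric. Such an R need not be symmetric, so not valid.
(E) ⟨R⟩q → [R]⟨R⟩q (axiom 5) characterises the euclidean frames. Such an R need not be euclidean — not valid.

B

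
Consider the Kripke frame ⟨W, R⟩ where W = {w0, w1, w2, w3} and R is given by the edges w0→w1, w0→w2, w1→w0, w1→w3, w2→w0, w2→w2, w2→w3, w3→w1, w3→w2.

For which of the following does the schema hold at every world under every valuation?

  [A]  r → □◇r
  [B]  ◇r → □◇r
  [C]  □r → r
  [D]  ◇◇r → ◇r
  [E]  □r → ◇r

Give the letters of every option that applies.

A, E

R is not reflexive: not w0 R w0.
R is symmetric: every R-edge is matched by its reverse.
R is not transitive: w0 R w1 and w1 R w0 but not w0 R w0.
R is not euclidean: w0 R w1 and w0 R w2 but not w1 R w2.
R is serial: every world has an R-successor.
(A) r → □◇r is axiom B; it is valid on a frame exactly when R is symmetric. R is symmetric, so valid.
(B) ◇r → □◇r (axiom 5) characterises the euclidean frames. R is not euclidean — not valid.
(C) □r → r (axiom T) characterises the reflexive frames. R is not reflexive — not valid.
(D) the dual of axiom 4: valid iff R is transitive. R is not transitive — not valid.
(E) □r → ◇r (axiom D) characterises the serial frames. R is serial — valid.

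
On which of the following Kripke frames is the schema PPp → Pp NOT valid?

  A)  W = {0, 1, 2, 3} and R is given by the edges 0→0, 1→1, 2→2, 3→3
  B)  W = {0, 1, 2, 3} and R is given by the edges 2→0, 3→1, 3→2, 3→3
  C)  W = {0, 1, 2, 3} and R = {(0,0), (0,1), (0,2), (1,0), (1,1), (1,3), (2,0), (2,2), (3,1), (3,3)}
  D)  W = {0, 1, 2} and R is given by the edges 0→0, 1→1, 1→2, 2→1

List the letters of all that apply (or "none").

B, C, D

The schema PPp → Pp is the dual of axiom 4; it is valid on a frame iff R is transitive.
(A) R is transitive (R is closed under composition), so the schema is valid here.
(B) R is not transitive (3 R 2 and 2 R 0 but not 3 R 0), so the schema fails here.
(C) R is not transitive (0 R 1 and 1 R 3 but not 0 R 3), so the schema fails here.
(D) R is not transitive (2 R 1 and 1 R 2 but not 2 R 2), so the schema fails here.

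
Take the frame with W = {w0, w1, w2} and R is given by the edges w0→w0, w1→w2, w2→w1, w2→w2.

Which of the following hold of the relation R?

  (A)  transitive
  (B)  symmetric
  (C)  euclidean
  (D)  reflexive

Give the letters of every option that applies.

(A) not transitive: w1 R w2 and w2 R w1 but not w1 R w1.
(B) symmetric: every R-edge is matched by its reverse.
(C) not euclidean: w2 R w1 and w2 R w1 but not w1 R w1.
(D) not reflexive: not w1 R w1.

B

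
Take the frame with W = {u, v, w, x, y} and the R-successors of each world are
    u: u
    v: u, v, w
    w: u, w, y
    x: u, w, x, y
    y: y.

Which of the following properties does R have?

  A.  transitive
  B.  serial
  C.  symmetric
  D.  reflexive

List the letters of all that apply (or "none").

B, D

(A) not transitive: v R w and w R y but not v R y.
(B) serial: every world has an R-successor.
(C) not symmetric: v R u but not u R v.
(D) reflexive: each world relates to itself.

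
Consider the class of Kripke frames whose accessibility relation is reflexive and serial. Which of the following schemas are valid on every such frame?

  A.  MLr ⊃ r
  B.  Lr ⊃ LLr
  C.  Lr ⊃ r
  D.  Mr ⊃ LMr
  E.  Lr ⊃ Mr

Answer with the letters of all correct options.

C, E

(A) MLr ⊃ r is the dual of axiom B; it is valid on a frame exactly when R is symmetric. Such an R need not be symmetric, so not valid.
(B) Lr ⊃ LLr is axiom 4; it is valid on a frame exactly when R is transitive. Such an R need not be transitive, so not valid.
(C) Lr ⊃ r is axiom T, which corresponds to reflexivity. Every such R is reflexive — valid.
(D) Mr ⊃ LMr is axiom 5; it is valid on a frame exactly when R is euclidean. Such an R need not be euclidean, so not valid.
(E) Lr ⊃ Mr is axiom D, which corresponds to seriality. Every such R is serial — valid.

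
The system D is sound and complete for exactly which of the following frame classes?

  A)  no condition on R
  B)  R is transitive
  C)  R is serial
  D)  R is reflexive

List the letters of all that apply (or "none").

(A) this class determines K, not D.
(B) this class determines K4, not D.
(C) D is sound and complete for exactly this class.
(D) this class determines T (= KT), not D.

C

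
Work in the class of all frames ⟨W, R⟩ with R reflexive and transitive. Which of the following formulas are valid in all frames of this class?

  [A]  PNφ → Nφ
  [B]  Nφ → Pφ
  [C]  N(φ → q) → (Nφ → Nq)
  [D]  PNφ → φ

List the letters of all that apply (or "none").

B, C

Reflexive relations are serial.
(A) PNφ → Nφ (the dual of axiom 5) characterises the euclidean frames. Such an R need not be euclidean — not valid.
(B) Nφ → Pφ (axiom D) characterises the serial frames. Every such R is serial — valid.
(C) N(φ → q) → (Nφ → Nq) is the K axiom; it holds on all frames — valid.
(D) the dual of axiom B: valid iff R is symmetric. Such an R need not be symmetric — not valid.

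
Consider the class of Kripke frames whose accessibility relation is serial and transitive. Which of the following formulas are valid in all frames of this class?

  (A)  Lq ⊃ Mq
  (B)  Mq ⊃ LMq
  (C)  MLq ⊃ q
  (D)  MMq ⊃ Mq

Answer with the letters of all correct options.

(A) Lq ⊃ Mq (axiom D) characterises the serial frames. Every such R is serial — valid.
(B) axiom 5: valid iff R is euclidean. Such an R need not be euclidean — not valid.
(C) MLq ⊃ q (the dual of axiom B) characterises the symmetric frames. Such an R need not be symmetric — not valid.
(D) MMq ⊃ Mq is the dual of axiom 4; it is valid on a frame exactly when R is transitive. Every such R is transitive, so valid.

A, D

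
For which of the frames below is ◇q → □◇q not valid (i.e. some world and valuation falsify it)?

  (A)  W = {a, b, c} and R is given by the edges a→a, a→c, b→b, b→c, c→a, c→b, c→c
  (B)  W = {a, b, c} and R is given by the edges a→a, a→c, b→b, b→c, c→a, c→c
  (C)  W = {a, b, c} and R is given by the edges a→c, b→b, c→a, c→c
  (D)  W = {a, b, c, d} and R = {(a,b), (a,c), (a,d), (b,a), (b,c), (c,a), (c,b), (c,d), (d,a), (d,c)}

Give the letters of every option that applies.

A, B, C, D

The schema ◇q → □◇q is axiom 5; it is valid on a frame iff R is euclidean.
(A) R is not euclidean (c R a and c R b but not a R b), so the schema fails here.
(B) R is not euclidean (b R c and b R b but not c R b), so the schema fails here.
(C) R is not euclidean (c R a and c R a but not a R a), so the schema fails here.
(D) R is not euclidean (a R b and a R d but not b R d), so the schema fails here.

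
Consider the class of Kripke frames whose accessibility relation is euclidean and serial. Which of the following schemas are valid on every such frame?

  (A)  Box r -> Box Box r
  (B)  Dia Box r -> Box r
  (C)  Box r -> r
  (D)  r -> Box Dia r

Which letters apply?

(A) Box r -> Box Box r is axiom 4; it is valid on a frame exactly when R is transitive. Such an R need not be transitive, so not valid.
(B) Dia Box r -> Box r is the dual of axiom 5; it is valid on a frame exactly when R is euclidean. Every such R is euclidean, so valid.
(C) Box r -> r (axiom T) characterises the reflexive frames. Such an R need not be reflexive — not valid.
(D) axiom B: valid iff R is symmetric. Such an R need not be symmetric — not valid.

B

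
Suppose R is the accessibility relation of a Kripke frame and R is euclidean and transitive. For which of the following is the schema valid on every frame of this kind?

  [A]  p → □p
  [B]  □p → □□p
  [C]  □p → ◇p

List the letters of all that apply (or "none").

B

(A) p → □p (equivalent to ◇p→p) corresponds to R being a subset of the identity. Such an R need not be a subset of the identity, so not valid.
(B) □p → □□p is axiom 4, which corresponds to transitivity. Every such R is transitive — valid.
(C) □p → ◇p is axiom D; it is valid on a frame exactly when R is serial. Such an R need not be serial, so not valid.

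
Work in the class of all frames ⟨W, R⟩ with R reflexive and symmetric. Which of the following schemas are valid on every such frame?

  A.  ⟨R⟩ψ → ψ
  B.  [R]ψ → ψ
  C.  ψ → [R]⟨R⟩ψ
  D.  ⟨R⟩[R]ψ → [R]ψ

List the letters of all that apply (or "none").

B, C

Reflexive relations are serial.
(A) ⟨R⟩ψ → ψ is the converse of T; it holds exactly when R ⊆ identity. Such an R need not be a subset of the identity — not valid.
(B) [R]ψ → ψ is axiom T, which corresponds to reflexivity. Every such R is reflexive — valid.
(C) ψ → [R]⟨R⟩ψ (axiom B) characterises the symmetric frames. Every such R is symmetric — valid.
(D) ⟨R⟩[R]ψ → [R]ψ is the dual of axiom 5; it is valid on a frame exactly when R is euclidean. Such an R need not be euclidean, so not valid.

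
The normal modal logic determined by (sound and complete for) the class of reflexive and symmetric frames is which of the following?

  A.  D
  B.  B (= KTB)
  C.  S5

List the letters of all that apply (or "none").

B

(A) D is determined by the class of serial frames.
(B) B (= KTB) is determined by exactly this class.
(C) S5 is determined by the class of reflexive, symmetric, and transitive frames.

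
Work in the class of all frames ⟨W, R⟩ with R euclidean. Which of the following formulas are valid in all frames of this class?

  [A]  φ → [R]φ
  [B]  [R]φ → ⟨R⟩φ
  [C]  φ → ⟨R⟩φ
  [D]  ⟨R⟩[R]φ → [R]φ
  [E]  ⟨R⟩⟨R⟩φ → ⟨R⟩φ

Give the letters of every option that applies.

D

(A) φ → [R]φ is valid only on frames where every R-edge is a self-loop. Such an R need not be a subset of the identity — not valid.
(B) [R]φ → ⟨R⟩φ is axiom D; it is valid on a frame exactly when R is serial. Such an R need not be serial, so not valid.
(C) φ → ⟨R⟩φ (the dual of axiom T) characterises the reflexive frames. Such an R need not be reflexive — not valid.
(D) ⟨R⟩[R]φ → [R]φ is the dual of axiom 5, which corresponds to the euclidean property. Every such R is euclidean — valid.
(E) ⟨R⟩⟨R⟩φ → ⟨R⟩φ is the dual of axiom 4, which corresponds to transitivity. Such an R need not be transitive — not valid.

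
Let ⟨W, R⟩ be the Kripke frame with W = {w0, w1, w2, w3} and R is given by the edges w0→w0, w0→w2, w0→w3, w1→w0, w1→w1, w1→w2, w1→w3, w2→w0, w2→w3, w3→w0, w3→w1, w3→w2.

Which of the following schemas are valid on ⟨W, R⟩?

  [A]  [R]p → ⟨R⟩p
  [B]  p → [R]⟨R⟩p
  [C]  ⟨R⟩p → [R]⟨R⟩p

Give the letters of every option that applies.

A

R is not symmetric: w1 R w0 but not w0 R w1.
R is not euclidean: w1 R w0 and w1 R w1 but not w0 R w1.
R is serial: every world has an R-successor.
(A) [R]p → ⟨R⟩p is axiom D; it is valid on a frame exactly when R is serial. R is serial, so valid.
(B) axiom B: valid iff R is symmetric. R is not symmetric — not valid.
(C) ⟨R⟩p → [R]⟨R⟩p (axiom 5) characterises the euclidean frames. R is not euclidean — not valid.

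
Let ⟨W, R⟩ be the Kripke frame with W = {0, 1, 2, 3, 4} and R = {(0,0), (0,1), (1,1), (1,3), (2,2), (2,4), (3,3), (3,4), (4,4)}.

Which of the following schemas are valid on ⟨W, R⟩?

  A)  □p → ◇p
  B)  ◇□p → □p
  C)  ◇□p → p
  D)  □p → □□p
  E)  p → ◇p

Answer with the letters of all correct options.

A, E

R is reflexive: each world relates to itself.
R is not symmetric: 0 R 1 but not 1 R 0.
R is not transitive: 0 R 1 and 1 R 3 but not 0 R 3.
R is not euclidean: 0 R 1 and 0 R 0 but not 1 R 0.
R is serial: every world has an R-successor.
(A) axiom D: valid iff R is serial. R is serial — valid.
(B) ◇□p → □p (the dual of axiom 5) characterises the euclidean frames. R is not euclidean — not valid.
(C) the dual of axiom B: valid iff R is symmetric. R is not symmetric — not valid.
(D) axiom 4: valid iff R is transitive. R is not transitive — not valid.
(E) the dual of axiom T: valid iff R is reflexive. R is reflexive — valid.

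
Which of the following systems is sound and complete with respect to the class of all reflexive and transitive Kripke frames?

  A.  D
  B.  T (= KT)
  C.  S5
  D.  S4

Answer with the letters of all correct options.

(A) D is determined by the class of serial frames.
(B) T (= KT) is determined by the class of reflexive frames.
(C) S5 is determined by the class of reflexive, symmetric, and transitive frames.
(D) S4 is determined by exactly this class.

D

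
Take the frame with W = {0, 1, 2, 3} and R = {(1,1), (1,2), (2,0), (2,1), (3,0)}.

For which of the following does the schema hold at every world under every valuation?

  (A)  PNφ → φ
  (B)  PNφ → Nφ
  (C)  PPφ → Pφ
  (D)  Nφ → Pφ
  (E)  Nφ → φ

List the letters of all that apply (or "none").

none

R is not reflexive: not 0 R 0.
R is not symmetric: 2 R 0 but not 0 R 2.
R is not transitive: 1 R 2 and 2 R 0 but not 1 R 0.
R is not euclidean: 2 R 0 and 2 R 1 but not 0 R 1.
R is not serial: 0 has no R-successor.
(A) PNφ → φ is the dual of axiom B, which corresponds to symmetry. R is not symmetric — not valid.
(B) PNφ → Nφ is the dual of axiom 5; it is valid on a frame exactly when R is euclidean. R is not euclidean, so not valid.
(C) PPφ → Pφ is the dual of axiom 4; it is valid on a frame exactly when R is transitive. R is not transitive, so not valid.
(D) Nφ → Pφ (axiom D) characterises the serial frames. R is not serial — not valid.
(E) Nφ → φ is axiom T; it is valid on a frame exactly when R is reflexive. R is not reflexive, so not valid.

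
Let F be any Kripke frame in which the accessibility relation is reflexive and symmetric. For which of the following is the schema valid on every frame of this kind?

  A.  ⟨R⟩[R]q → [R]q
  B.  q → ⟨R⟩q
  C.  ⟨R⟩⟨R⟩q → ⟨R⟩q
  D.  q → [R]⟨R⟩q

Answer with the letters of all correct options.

B, D

Reflexive relations are serial.
(A) ⟨R⟩[R]q → [R]q (the dual of axiom 5) characterises the euclidean frames. Such an R need not be euclidean — not valid.
(B) the dual of axiom T: valid iff R is reflexive. Every such R is reflexive — valid.
(C) ⟨R⟩⟨R⟩q → ⟨R⟩q (the dual of axiom 4) characterises the transitive frames. Such an R need not be transitive — not valid.
(D) q → [R]⟨R⟩q (axiom B) characterises the symmetric frames. Every such R is symmetric — valid.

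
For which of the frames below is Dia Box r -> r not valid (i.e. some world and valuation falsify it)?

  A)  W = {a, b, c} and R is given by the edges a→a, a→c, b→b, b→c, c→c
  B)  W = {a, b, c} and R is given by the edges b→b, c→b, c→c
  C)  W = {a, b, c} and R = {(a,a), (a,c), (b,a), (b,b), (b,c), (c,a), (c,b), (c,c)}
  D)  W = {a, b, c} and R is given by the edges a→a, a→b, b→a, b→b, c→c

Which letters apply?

A, B, C

The schema Dia Box r -> r is the dual of axiom B; it is valid on a frame iff R is symmetric.
(A) R is not symmetric (a R c but not c R a), so the schema fails here.
(B) R is not symmetric (c R b but not b R c), so the schema fails here.
(C) R is not symmetric (b R a but not a R b), so the schema fails here.
(D) R is symmetric (every R-edge is matched by its reverse), so the schema is valid here.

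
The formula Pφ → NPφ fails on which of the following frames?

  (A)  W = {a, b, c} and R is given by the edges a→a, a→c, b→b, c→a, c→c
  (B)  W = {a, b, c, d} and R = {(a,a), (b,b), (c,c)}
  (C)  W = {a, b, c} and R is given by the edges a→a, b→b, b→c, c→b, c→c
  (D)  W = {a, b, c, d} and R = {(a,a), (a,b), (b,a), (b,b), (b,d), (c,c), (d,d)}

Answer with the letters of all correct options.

The schema Pφ → NPφ is axiom 5; it is valid on a frame iff R is euclidean.
(A) R is euclidean (any two R-successors of the same world are R-related), so the schema is valid here.
(B) R is euclidean (any two R-successors of the same world are R-related), so the schema is valid here.
(C) R is euclidean (any two R-successors of the same world are R-related), so the schema is valid here.
(D) R is not euclidean (b R a and b R d but not a R d), so the schema fails here.

D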